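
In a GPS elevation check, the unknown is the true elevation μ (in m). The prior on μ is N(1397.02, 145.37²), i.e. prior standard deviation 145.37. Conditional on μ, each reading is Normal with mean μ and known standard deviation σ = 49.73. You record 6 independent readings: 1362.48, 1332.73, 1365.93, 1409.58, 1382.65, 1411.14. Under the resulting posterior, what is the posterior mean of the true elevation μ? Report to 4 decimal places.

For Normal data with known variance σ², a Normal(μ₀, σ₀²) prior on μ is conjugate. Posterior precision = 1/σ₀² + n/σ²; posterior mean is the precision-weighted average of μ₀ and x̄.
Σxᵢ = 1362.48 + 1332.73 + 1365.93 + 1409.58 + 1382.65 + 1411.14 = 8264.51, so n·x̄ = 8264.51.
σ₀² = 145.37² = 21132.4369, σ² = 49.73² = 2473.0729; σ² + n·σ₀² = 2473.0729 + 6·21132.4369 = 129267.6943.
Posterior mean = (μ₀/σ₀² + n·x̄/σ²)/(1/σ₀² + n/σ²) = (σ²·μ₀ + σ₀²·n·x̄)/(σ² + n·σ₀²) = (2473.0729·1397.02 + 21132.4369·8264.51)/129267.6943 = 178104168.387177/129267.6943 = 1377.7933.

1377.7933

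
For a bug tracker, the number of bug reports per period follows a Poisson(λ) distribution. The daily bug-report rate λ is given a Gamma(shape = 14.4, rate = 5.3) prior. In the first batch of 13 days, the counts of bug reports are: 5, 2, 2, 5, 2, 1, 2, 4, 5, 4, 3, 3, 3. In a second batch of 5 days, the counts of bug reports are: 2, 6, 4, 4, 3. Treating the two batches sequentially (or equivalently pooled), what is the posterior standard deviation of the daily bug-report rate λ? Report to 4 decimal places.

0.3702

With a Gamma(shape α, rate β) prior, the Poisson likelihood is conjugate: the posterior is Gamma(α + ΣXᵢ, β + n).
Batch 1: sum of counts S = 41 over n = 13 days.
After batch 1: Gamma(α+S, β+n) = Gamma(14.4+41, 5.3+13) = Gamma(55.4, 18.3).
Batch 2: sum of counts S = 19 over n = 5 days.
After batch 2: Gamma(α+S, β+n) = Gamma(55.4+19, 18.3+5) = Gamma(74.4, 23.3).
SD = √α/β = √74.4/23.3 = 0.3702.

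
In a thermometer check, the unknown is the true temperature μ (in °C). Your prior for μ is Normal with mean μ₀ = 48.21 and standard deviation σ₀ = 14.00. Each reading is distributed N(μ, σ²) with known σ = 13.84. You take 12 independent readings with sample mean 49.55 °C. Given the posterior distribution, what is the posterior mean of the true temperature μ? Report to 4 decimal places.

For Normal data with known variance σ², a Normal(μ₀, σ₀²) prior on μ is conjugate. Posterior precision = 1/σ₀² + n/σ²; posterior mean is the precision-weighted average of μ₀ and x̄.
n·x̄ = 12·49.55 = 594.6.
σ₀² = 14.00² = 196, σ² = 13.84² = 191.5456; σ² + n·σ₀² = 191.5456 + 12·196 = 2543.5456.
Posterior mean = (μ₀/σ₀² + n·x̄/σ²)/(1/σ₀² + n/σ²) = (σ²·μ₀ + σ₀²·n·x̄)/(σ² + n·σ₀²) = (191.5456·48.21 + 196·594.6)/2543.5456 = 125776.013376/2543.5456 = 49.4491.

49.4491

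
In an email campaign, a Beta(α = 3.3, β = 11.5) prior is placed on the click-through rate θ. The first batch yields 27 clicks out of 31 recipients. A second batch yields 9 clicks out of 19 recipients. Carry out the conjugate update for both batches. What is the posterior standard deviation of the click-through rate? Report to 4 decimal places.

The Beta prior is conjugate to a Binomial/Bernoulli likelihood; the update adds successes to α and failures to β.
After batch 1: Beta(3.3+27, 11.5+4) = Beta(30.3, 15.5).
After batch 2: Beta(30.3+9, 15.5+10) = Beta(39.3, 25.5).
Var = αβ/((α+β)²(α+β+1)) = 39.3·25.5/(64.8²·65.8) = 0.00362708; SD = √0.00362708 = 0.0602.

0.0602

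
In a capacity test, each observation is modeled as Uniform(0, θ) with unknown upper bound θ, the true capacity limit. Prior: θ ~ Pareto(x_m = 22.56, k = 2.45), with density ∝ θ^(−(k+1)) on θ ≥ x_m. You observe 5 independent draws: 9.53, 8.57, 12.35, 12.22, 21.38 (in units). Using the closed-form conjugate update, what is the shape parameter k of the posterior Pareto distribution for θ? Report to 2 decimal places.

7.45

A Pareto(scale x_m, shape k) prior on the upper bound θ of Uniform(0, θ) is conjugate: posterior is Pareto(max(x_m, max xᵢ), k + n).
Sample maximum = 21.38; prior scale x_m = 22.56 → posterior scale = max = 22.56.
Posterior shape = 2.45 + 5 = 7.45.
Posterior shape k = 7.45.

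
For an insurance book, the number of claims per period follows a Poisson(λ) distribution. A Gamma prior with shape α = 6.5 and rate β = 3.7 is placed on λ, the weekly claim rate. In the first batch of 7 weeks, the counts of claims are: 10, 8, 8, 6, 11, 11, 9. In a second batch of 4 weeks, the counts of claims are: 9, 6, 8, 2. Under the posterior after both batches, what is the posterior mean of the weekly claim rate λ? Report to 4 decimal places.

With a Gamma(shape α, rate β) prior, the Poisson likelihood is conjugate: the posterior is Gamma(α + ΣXᵢ, β + n).
Batch 1: sum of counts S = 63 over n = 7 weeks.
After batch 1: Gamma(α+S, β+n) = Gamma(6.5+63, 3.7+7) = Gamma(69.5, 10.7).
Batch 2: sum of counts S = 25 over n = 4 weeks.
After batch 2: Gamma(α+S, β+n) = Gamma(69.5+25, 10.7+4) = Gamma(94.5, 14.7).
Posterior mean = α/β = 94.5/14.7 = 6.4286.

6.4286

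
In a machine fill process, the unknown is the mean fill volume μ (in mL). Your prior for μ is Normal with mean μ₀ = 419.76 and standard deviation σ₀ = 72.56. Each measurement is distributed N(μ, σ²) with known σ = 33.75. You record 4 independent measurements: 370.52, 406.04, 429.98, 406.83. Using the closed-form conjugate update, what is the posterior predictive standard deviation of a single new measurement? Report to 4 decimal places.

For Normal data with known variance σ², a Normal(μ₀, σ₀²) prior on μ is conjugate. Posterior precision = 1/σ₀² + n/σ²; posterior mean is the precision-weighted average of μ₀ and x̄.
σ₀² = 72.56² = 5264.9536, σ² = 33.75² = 1139.0625; σ² + n·σ₀² = 1139.0625 + 4·5264.9536 = 22198.8769.
Posterior precision = 1/σ₀² + n/σ² = 1/5264.9536 + 4/1139.0625 = (σ² + n·σ₀²)/(σ₀²σ²) = 22198.8769/(5264.9536·1139.0625); posterior variance σₙ² = σ₀²σ²/(σ² + n·σ₀²) = 5264.9536·1139.0625/22198.8769 = 270.153812.
Predictive variance for one new observation = σₙ² + σ² = 5264.9536·1139.0625/22198.8769 + 1139.0625 = σ²·(σ₀² + 22198.8769)/22198.8769 = 1139.0625·27463.8305/22198.8769 = 1409.216312; SD = √(1139.0625·27463.8305/22198.8769) = 37.5395.

37.5395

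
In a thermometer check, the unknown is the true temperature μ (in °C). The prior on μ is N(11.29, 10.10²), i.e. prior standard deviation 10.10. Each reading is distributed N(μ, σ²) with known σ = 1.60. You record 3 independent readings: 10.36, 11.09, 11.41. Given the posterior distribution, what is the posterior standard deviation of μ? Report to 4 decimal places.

0.9199

For Normal data with known variance σ², a Normal(μ₀, σ₀²) prior on μ is conjugate. Posterior precision = 1/σ₀² + n/σ²; posterior mean is the precision-weighted average of μ₀ and x̄.
σ₀² = 10.10² = 102.01, σ² = 1.60² = 2.56; σ² + n·σ₀² = 2.56 + 3·102.01 = 308.59.
Posterior precision = 1/σ₀² + n/σ² = 1/102.01 + 3/2.56 = (σ² + n·σ₀²)/(σ₀²σ²) = 308.59/(102.01·2.56); posterior variance σₙ² = σ₀²σ²/(σ² + n·σ₀²) = 102.01·2.56/308.59 = 0.846254.
Posterior SD = √σₙ² = √(102.01·2.56/308.59) = 0.9199.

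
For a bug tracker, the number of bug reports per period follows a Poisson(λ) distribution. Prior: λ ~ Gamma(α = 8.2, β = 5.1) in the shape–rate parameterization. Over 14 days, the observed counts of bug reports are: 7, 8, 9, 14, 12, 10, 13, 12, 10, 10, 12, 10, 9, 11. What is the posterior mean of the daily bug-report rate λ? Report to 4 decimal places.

With a Gamma(shape α, rate β) prior, the Poisson likelihood is conjugate: the posterior is Gamma(α + ΣXᵢ, β + n).
Sum of counts S = 147 over n = 14 days.
Posterior: Gamma(α+S, β+n) = Gamma(8.2+147, 5.1+14) = Gamma(155.2, 19.1).
Posterior mean = α/β = 155.2/19.1 = 8.1257.

8.1257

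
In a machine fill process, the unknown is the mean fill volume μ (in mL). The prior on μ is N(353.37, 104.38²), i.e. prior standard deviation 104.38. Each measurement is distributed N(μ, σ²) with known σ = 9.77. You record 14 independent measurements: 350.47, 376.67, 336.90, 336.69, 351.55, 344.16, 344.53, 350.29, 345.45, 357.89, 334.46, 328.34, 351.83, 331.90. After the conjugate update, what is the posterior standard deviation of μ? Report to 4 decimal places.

For Normal data with known variance σ², a Normal(μ₀, σ₀²) prior on μ is conjugate. Posterior precision = 1/σ₀² + n/σ²; posterior mean is the precision-weighted average of μ₀ and x̄.
σ₀² = 104.38² = 10895.1844, σ² = 9.77² = 95.4529; σ² + n·σ₀² = 95.4529 + 14·10895.1844 = 152628.0345.
Posterior precision = 1/σ₀² + n/σ² = 1/10895.1844 + 14/95.4529 = (σ² + n·σ₀²)/(σ₀²σ²) = 152628.0345/(10895.1844·95.4529); posterior variance σₙ² = σ₀²σ²/(σ² + n·σ₀²) = 10895.1844·95.4529/152628.0345 = 6.813800.
Posterior SD = √σₙ² = √(10895.1844·95.4529/152628.0345) = 2.6103.

2.6103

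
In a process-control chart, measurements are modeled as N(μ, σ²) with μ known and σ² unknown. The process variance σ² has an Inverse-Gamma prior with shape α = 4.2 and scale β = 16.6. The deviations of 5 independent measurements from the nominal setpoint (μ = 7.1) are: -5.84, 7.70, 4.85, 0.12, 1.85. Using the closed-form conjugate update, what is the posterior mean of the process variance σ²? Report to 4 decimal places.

13.4697

With known mean μ and an Inverse-Gamma(α, β) prior on σ², the Normal likelihood is conjugate: posterior is Inv-Gamma(α + n/2, β + Σ(xᵢ−μ)²/2).
Σ(xᵢ−μ)² = (-5.84)² + (7.70)² + (4.85)² + (0.12)² + (1.85)² = 120.3550.
Posterior: Inv-Gamma(4.2 + 5/2, 16.6 + 120.3550/2) = Inv-Gamma(6.70, 76.77750).
E[σ²|data] = β/(α−1) = 76.77750/5.70 = 13.4697.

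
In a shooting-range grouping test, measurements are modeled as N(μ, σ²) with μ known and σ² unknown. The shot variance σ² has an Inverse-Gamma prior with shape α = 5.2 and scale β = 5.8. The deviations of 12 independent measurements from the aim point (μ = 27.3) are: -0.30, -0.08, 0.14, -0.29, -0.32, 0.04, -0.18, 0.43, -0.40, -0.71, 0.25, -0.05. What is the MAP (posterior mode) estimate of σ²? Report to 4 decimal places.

With known mean μ and an Inverse-Gamma(α, β) prior on σ², the Normal likelihood is conjugate: posterior is Inv-Gamma(α + n/2, β + Σ(xᵢ−μ)²/2).
Σ(xᵢ−μ)² = (-0.30)² + (-0.08)² + (0.14)² + (-0.29)² + (-0.32)² + (0.04)² + (-0.18)² + (0.43)² + (-0.40)² + (-0.71)² + (0.25)² + (-0.05)² = 1.2505.
Posterior: Inv-Gamma(5.2 + 12/2, 5.8 + 1.2505/2) = Inv-Gamma(11.20, 6.42525).
Mode = β/(α+1) = 6.42525/12.20 = 0.5267.

0.5267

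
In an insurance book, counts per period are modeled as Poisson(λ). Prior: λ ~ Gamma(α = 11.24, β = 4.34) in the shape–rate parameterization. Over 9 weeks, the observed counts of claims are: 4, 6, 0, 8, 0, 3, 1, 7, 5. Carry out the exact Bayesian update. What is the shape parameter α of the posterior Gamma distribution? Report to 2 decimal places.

45.24

With a Gamma(shape α, rate β) prior, the Poisson likelihood is conjugate: the posterior is Gamma(α + ΣXᵢ, β + n).
Sum of counts S = 34 over n = 9 weeks.
Posterior: Gamma(α+S, β+n) = Gamma(11.24+34, 4.34+9) = Gamma(45.24, 13.34).
Posterior α = 45.24.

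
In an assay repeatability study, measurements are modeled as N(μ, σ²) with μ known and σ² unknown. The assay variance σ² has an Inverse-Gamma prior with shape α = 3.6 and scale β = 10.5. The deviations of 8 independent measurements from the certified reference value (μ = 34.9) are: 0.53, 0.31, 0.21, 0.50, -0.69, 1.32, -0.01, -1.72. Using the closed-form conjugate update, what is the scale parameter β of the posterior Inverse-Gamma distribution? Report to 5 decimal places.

With known mean μ and an Inverse-Gamma(α, β) prior on σ², the Normal likelihood is conjugate: posterior is Inv-Gamma(α + n/2, β + Σ(xᵢ−μ)²/2).
Σ(xᵢ−μ)² = (0.53)² + (0.31)² + (0.21)² + (0.50)² + (-0.69)² + (1.32)² + (-0.01)² + (-1.72)² = 5.8481.
Posterior: Inv-Gamma(3.6 + 8/2, 10.5 + 5.8481/2) = Inv-Gamma(7.60, 13.42405).
Posterior β = 13.42405.

13.42405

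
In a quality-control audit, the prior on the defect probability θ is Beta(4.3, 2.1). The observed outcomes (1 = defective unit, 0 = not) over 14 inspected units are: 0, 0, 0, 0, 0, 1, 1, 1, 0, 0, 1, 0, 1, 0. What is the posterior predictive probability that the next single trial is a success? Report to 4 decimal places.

0.4559

The Beta prior is conjugate to a Binomial/Bernoulli likelihood; the update adds successes to α and failures to β.
Posterior: Beta(α+k, β+n−k) = Beta(4.3+5, 2.1+9) = Beta(9.3, 11.1).
For a single future Bernoulli trial, P(success | data) = α/(α+β) = 0.4559.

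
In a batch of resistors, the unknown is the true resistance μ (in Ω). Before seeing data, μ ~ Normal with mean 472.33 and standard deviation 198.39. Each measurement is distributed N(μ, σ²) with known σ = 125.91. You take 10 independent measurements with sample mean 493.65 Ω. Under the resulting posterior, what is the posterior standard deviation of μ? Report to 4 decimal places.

For Normal data with known variance σ², a Normal(μ₀, σ₀²) prior on μ is conjugate. Posterior precision = 1/σ₀² + n/σ²; posterior mean is the precision-weighted average of μ₀ and x̄.
σ₀² = 198.39² = 39358.5921, σ² = 125.91² = 15853.3281; σ² + n·σ₀² = 15853.3281 + 10·39358.5921 = 409439.2491.
Posterior precision = 1/σ₀² + n/σ² = 1/39358.5921 + 10/15853.3281 = (σ² + n·σ₀²)/(σ₀²σ²) = 409439.2491/(39358.5921·15853.3281); posterior variance σₙ² = σ₀²σ²/(σ² + n·σ₀²) = 39358.5921·15853.3281/409439.2491 = 1523.949342.
Posterior SD = √σₙ² = √(39358.5921·15853.3281/409439.2491) = 39.0378.

39.0378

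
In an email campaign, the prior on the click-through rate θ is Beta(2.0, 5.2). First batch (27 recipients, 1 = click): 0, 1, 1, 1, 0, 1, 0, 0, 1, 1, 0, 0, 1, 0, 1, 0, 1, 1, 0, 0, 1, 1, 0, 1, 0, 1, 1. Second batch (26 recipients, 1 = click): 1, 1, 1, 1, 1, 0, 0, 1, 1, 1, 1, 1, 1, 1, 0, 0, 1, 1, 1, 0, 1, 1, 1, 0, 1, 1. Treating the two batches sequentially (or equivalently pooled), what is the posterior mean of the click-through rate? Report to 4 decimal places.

0.6146

The Beta prior is conjugate to a Binomial/Bernoulli likelihood; the update adds successes to α and failures to β.
After batch 1: Beta(2.0+15, 5.2+12) = Beta(17.0, 17.2).
After batch 2: Beta(17.0+20, 17.2+6) = Beta(37.0, 23.2).
Posterior mean = α/(α+β) = 37.0/60.2 = 0.6146.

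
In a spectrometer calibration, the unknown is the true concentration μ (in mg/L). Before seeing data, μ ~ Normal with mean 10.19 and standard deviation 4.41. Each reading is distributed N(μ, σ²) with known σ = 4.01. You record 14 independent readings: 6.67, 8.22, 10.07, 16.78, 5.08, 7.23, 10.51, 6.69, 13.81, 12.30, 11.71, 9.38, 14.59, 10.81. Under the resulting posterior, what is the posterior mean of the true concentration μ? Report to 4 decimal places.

For Normal data with known variance σ², a Normal(μ₀, σ₀²) prior on μ is conjugate. Posterior precision = 1/σ₀² + n/σ²; posterior mean is the precision-weighted average of μ₀ and x̄.
Σxᵢ = 6.67 + 8.22 + 10.07 + 16.78 + 5.08 + 7.23 + 10.51 + 6.69 + 13.81 + 12.30 + 11.71 + 9.38 + 14.59 + 10.81 = 143.85, so n·x̄ = 143.85.
σ₀² = 4.41² = 19.4481, σ² = 4.01² = 16.0801; σ² + n·σ₀² = 16.0801 + 14·19.4481 = 288.3535.
Posterior mean = (μ₀/σ₀² + n·x̄/σ²)/(1/σ₀² + n/σ²) = (σ²·μ₀ + σ₀²·n·x̄)/(σ² + n·σ₀²) = (16.0801·10.19 + 19.4481·143.85)/288.3535 = 2961.465404/288.3535 = 10.2703.

10.2703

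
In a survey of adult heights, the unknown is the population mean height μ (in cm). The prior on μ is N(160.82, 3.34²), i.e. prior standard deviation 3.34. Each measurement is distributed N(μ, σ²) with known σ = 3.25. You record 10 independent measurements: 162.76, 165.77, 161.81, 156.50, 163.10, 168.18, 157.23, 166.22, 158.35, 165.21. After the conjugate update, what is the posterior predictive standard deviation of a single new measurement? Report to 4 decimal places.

3.3952

For Normal data with known variance σ², a Normal(μ₀, σ₀²) prior on μ is conjugate. Posterior precision = 1/σ₀² + n/σ²; posterior mean is the precision-weighted average of μ₀ and x̄.
σ₀² = 3.34² = 11.1556, σ² = 3.25² = 10.5625; σ² + n·σ₀² = 10.5625 + 10·11.1556 = 122.1185.
Posterior precision = 1/σ₀² + n/σ² = 1/11.1556 + 10/10.5625 = (σ² + n·σ₀²)/(σ₀²σ²) = 122.1185/(11.1556·10.5625); posterior variance σₙ² = σ₀²σ²/(σ² + n·σ₀²) = 11.1556·10.5625/122.1185 = 0.964891.
Predictive variance for one new observation = σₙ² + σ² = 11.1556·10.5625/122.1185 + 10.5625 = σ²·(σ₀² + 122.1185)/122.1185 = 10.5625·133.2741/122.1185 = 11.527391; SD = √(10.5625·133.2741/122.1185) = 3.3952.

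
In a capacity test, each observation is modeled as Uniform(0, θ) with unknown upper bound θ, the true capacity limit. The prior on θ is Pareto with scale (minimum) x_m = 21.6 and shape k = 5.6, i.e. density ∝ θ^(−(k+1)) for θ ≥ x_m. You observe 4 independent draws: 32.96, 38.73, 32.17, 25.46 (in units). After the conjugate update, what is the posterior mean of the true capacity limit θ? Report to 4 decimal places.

43.2335

A Pareto(scale x_m, shape k) prior on the upper bound θ of Uniform(0, θ) is conjugate: posterior is Pareto(max(x_m, max xᵢ), k + n).
Sample maximum = 38.73; prior scale x_m = 21.6 → posterior scale = max = 38.73.
Posterior shape = 5.6 + 4 = 9.6.
E[θ|data] = k·x_m/(k−1) = 9.6·38.73/8.6 = 43.2335.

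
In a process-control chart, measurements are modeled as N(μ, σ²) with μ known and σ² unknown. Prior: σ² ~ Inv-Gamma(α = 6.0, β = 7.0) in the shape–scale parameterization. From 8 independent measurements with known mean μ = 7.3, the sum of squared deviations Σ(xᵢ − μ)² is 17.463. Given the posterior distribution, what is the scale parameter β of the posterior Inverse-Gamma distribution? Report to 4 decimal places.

With known mean μ and an Inverse-Gamma(α, β) prior on σ², the Normal likelihood is conjugate: posterior is Inv-Gamma(α + n/2, β + Σ(xᵢ−μ)²/2).
Posterior: Inv-Gamma(6.0 + 8/2, 7.0 + 17.463/2) = Inv-Gamma(10.00, 15.7315).
Posterior β = 15.7315.

15.7315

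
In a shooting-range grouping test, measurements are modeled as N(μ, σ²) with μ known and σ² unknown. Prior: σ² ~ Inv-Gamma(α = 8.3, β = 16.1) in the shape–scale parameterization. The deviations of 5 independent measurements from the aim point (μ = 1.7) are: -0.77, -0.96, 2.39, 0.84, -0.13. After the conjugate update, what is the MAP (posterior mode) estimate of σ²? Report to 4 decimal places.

With known mean μ and an Inverse-Gamma(α, β) prior on σ², the Normal likelihood is conjugate: posterior is Inv-Gamma(α + n/2, β + Σ(xᵢ−μ)²/2).
Σ(xᵢ−μ)² = (-0.77)² + (-0.96)² + (2.39)² + (0.84)² + (-0.13)² = 7.9491.
Posterior: Inv-Gamma(8.3 + 5/2, 16.1 + 7.9491/2) = Inv-Gamma(10.80, 20.07455).
Mode = β/(α+1) = 20.07455/11.80 = 1.7012.

1.7012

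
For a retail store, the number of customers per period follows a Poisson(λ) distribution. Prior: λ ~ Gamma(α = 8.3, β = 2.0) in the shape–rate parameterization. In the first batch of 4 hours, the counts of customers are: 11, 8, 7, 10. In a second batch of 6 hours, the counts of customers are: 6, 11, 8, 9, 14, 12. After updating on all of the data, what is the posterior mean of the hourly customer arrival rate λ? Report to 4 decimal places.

8.6917

With a Gamma(shape α, rate β) prior, the Poisson likelihood is conjugate: the posterior is Gamma(α + ΣXᵢ, β + n).
Batch 1: sum of counts S = 36 over n = 4 hours.
After batch 1: Gamma(α+S, β+n) = Gamma(8.3+36, 2.0+4) = Gamma(44.3, 6.0).
Batch 2: sum of counts S = 60 over n = 6 hours.
After batch 2: Gamma(α+S, β+n) = Gamma(44.3+60, 6.0+6) = Gamma(104.3, 12.0).
Posterior mean = α/β = 104.3/12.0 = 8.6917.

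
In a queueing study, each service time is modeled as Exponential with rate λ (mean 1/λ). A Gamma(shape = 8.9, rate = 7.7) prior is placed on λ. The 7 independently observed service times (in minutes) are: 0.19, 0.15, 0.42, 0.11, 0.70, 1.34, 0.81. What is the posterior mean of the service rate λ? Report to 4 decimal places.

1.3923

With a Gamma(shape α, rate β) prior on the exponential rate λ, the posterior after n observations with total T = Σxᵢ is Gamma(α+n, β+T).
Sum of observations T = 3.72 minutes; n = 7.
Posterior: Gamma(8.9+7, 7.7+3.72) = Gamma(15.9, 11.42).
Posterior mean of λ = α/β = 15.9/11.42 = 1.3923.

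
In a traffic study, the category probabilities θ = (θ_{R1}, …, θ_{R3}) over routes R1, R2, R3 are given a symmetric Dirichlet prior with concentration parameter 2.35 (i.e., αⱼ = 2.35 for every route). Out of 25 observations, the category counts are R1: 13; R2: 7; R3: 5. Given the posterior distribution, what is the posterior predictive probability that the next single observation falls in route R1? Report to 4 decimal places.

0.4789

The Dirichlet prior is conjugate to the Multinomial likelihood: each posterior αⱼ = prior αⱼ + observed count nⱼ.
Posterior concentration: (15.35, 9.35, 7.35), total = 32.05.
P(next = R1 | data) = α_{R1}/Σα = 0.4789.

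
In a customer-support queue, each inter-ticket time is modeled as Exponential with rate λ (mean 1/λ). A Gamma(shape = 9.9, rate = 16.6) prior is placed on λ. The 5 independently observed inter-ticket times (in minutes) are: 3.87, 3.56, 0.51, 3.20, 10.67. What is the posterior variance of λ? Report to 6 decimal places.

0.010099

With a Gamma(shape α, rate β) prior on the exponential rate λ, the posterior after n observations with total T = Σxᵢ is Gamma(α+n, β+T).
Sum of observations T = 21.81 minutes; n = 5.
Posterior: Gamma(9.9+5, 16.6+21.81) = Gamma(14.9, 38.41).
Var = α/β² = 0.010099.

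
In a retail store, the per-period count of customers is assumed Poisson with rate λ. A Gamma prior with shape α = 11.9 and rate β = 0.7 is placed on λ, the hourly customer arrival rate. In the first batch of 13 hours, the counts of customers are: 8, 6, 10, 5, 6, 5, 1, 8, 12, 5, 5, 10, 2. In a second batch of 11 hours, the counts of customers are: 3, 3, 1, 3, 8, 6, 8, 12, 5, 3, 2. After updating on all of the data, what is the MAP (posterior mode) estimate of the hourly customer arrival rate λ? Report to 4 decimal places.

5.9879

With a Gamma(shape α, rate β) prior, the Poisson likelihood is conjugate: the posterior is Gamma(α + ΣXᵢ, β + n).
Batch 1: sum of counts S = 83 over n = 13 hours.
After batch 1: Gamma(α+S, β+n) = Gamma(11.9+83, 0.7+13) = Gamma(94.9, 13.7).
Batch 2: sum of counts S = 54 over n = 11 hours.
After batch 2: Gamma(α+S, β+n) = Gamma(94.9+54, 13.7+11) = Gamma(148.9, 24.7).
Mode of Gamma(α,β) for α≥1 is (α−1)/β = 147.9/24.7 = 5.9879.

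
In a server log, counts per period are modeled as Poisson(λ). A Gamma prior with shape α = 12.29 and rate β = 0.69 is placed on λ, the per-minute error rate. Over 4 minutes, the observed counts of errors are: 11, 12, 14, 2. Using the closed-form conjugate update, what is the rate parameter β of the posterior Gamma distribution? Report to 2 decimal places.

With a Gamma(shape α, rate β) prior, the Poisson likelihood is conjugate: the posterior is Gamma(α + ΣXᵢ, β + n).
Sum of counts S = 39 over n = 4 minutes.
Posterior: Gamma(α+S, β+n) = Gamma(12.29+39, 0.69+4) = Gamma(51.29, 4.69).
Posterior β = 4.69.

4.69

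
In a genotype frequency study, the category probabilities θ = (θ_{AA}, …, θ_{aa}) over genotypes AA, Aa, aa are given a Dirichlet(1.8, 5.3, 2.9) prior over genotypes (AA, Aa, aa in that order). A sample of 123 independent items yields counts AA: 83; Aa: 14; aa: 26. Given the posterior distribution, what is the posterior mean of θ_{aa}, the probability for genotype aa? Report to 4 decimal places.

0.2173

The Dirichlet prior is conjugate to the Multinomial likelihood: each posterior αⱼ = prior αⱼ + observed count nⱼ.
Posterior concentration: (84.8, 19.3, 28.9), total = 133.0.
E[θ_{aa}|data] = α_{aa}/Σα = 28.9/133.0 = 0.2173.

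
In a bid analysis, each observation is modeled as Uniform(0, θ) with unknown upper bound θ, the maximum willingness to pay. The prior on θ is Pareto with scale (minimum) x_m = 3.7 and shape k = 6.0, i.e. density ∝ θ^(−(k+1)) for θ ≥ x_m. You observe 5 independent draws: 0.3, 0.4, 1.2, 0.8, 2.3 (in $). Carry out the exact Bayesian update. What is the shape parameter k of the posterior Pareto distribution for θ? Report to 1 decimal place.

A Pareto(scale x_m, shape k) prior on the upper bound θ of Uniform(0, θ) is conjugate: posterior is Pareto(max(x_m, max xᵢ), k + n).
Sample maximum = 2.3; prior scale x_m = 3.7 → posterior scale = max = 3.7.
Posterior shape = 6.0 + 5 = 11.0.
Posterior shape k = 11.0.

11.0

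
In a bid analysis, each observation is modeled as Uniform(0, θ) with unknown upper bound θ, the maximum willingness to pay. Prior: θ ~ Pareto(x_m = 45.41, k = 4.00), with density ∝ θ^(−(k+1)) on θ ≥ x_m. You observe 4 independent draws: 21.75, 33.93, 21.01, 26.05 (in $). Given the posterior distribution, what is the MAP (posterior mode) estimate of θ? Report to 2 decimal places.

A Pareto(scale x_m, shape k) prior on the upper bound θ of Uniform(0, θ) is conjugate: posterior is Pareto(max(x_m, max xᵢ), k + n).
Sample maximum = 33.93; prior scale x_m = 45.41 → posterior scale = max = 45.41.
Posterior shape = 4.00 + 4 = 8.00.
The Pareto density is decreasing on [x_m, ∞), so the mode is x_m = 45.41.

45.41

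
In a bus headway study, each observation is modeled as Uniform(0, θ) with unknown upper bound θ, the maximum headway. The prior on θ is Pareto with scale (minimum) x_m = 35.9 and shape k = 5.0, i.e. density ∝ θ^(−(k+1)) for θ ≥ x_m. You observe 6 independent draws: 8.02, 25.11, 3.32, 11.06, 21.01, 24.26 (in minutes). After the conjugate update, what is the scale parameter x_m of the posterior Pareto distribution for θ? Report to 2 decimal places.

35.90

A Pareto(scale x_m, shape k) prior on the upper bound θ of Uniform(0, θ) is conjugate: posterior is Pareto(max(x_m, max xᵢ), k + n).
Sample maximum = 25.11; prior scale x_m = 35.9 → posterior scale = max = 35.90.
Posterior shape = 5.0 + 6 = 11.0.
Posterior scale x_m = 35.90.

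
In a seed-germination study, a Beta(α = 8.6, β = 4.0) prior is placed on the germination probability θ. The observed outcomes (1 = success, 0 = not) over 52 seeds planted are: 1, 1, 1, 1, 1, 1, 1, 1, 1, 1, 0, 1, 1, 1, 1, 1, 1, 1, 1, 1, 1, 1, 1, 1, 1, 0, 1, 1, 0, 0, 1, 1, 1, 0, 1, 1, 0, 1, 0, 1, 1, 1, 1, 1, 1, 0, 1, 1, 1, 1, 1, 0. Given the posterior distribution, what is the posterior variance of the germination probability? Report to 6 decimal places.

The Beta prior is conjugate to a Binomial/Bernoulli likelihood; the update adds successes to α and failures to β.
Posterior: Beta(α+k, β+n−k) = Beta(8.6+43, 4.0+9) = Beta(51.6, 13.0).
Var = αβ/((α+β)²(α+β+1)) = 51.6·13.0/(64.6²·65.6) = 0.002450.

0.002450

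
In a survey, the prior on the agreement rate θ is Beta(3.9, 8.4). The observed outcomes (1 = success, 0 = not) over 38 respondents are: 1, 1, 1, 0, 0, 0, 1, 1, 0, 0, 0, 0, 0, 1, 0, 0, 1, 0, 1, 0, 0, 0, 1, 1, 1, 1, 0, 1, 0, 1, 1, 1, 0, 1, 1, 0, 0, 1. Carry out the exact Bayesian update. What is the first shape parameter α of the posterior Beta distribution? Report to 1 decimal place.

The Beta prior is conjugate to a Binomial/Bernoulli likelihood; the update adds successes to α and failures to β.
Posterior: Beta(α+k, β+n−k) = Beta(3.9+19, 8.4+19) = Beta(22.9, 27.4).
Posterior α = 22.9.

22.9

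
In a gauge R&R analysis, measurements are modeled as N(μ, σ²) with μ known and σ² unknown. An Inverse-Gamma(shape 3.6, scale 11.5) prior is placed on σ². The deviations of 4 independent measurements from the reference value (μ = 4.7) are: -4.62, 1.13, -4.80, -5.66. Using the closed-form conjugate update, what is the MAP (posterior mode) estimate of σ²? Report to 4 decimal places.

With known mean μ and an Inverse-Gamma(α, β) prior on σ², the Normal likelihood is conjugate: posterior is Inv-Gamma(α + n/2, β + Σ(xᵢ−μ)²/2).
Σ(xᵢ−μ)² = (-4.62)² + (1.13)² + (-4.80)² + (-5.66)² = 77.6969.
Posterior: Inv-Gamma(3.6 + 4/2, 11.5 + 77.6969/2) = Inv-Gamma(5.60, 50.34845).
Mode = β/(α+1) = 50.34845/6.60 = 7.6286.

7.6286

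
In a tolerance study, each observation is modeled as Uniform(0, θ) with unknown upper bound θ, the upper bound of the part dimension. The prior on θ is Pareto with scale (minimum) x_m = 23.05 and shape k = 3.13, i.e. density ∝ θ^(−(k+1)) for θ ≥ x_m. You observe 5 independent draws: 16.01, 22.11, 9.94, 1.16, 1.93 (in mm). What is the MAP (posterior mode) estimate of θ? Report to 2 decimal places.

23.05

A Pareto(scale x_m, shape k) prior on the upper bound θ of Uniform(0, θ) is conjugate: posterior is Pareto(max(x_m, max xᵢ), k + n).
Sample maximum = 22.11; prior scale x_m = 23.05 → posterior scale = max = 23.05.
Posterior shape = 3.13 + 5 = 8.13.
The Pareto density is decreasing on [x_m, ∞), so the mode is x_m = 23.05.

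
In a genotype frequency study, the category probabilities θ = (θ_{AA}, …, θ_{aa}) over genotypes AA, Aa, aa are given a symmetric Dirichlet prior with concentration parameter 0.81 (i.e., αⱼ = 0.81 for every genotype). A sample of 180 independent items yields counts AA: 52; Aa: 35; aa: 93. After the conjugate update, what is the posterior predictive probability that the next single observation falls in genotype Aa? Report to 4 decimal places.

0.1963

The Dirichlet prior is conjugate to the Multinomial likelihood: each posterior αⱼ = prior αⱼ + observed count nⱼ.
Posterior concentration: (52.81, 35.81, 93.81), total = 182.43.
P(next = Aa | data) = α_{Aa}/Σα = 0.1963.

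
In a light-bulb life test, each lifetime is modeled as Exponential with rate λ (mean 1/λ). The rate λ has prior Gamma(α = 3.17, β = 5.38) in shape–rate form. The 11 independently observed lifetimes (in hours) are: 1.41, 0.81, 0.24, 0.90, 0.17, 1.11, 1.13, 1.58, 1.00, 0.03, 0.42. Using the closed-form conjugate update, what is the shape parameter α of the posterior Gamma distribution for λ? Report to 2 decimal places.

With a Gamma(shape α, rate β) prior on the exponential rate λ, the posterior after n observations with total T = Σxᵢ is Gamma(α+n, β+T).
Sum of observations T = 8.80 hours; n = 11.
Posterior: Gamma(3.17+11, 5.38+8.80) = Gamma(14.17, 14.18).
Posterior α = 14.17.

14.17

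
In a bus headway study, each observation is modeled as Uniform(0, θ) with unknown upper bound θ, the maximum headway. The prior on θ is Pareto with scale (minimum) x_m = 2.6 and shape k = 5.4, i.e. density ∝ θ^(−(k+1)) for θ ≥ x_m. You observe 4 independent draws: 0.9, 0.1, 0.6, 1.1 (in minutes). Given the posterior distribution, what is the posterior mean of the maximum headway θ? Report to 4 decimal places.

A Pareto(scale x_m, shape k) prior on the upper bound θ of Uniform(0, θ) is conjugate: posterior is Pareto(max(x_m, max xᵢ), k + n).
Sample maximum = 1.1; prior scale x_m = 2.6 → posterior scale = max = 2.6.
Posterior shape = 5.4 + 4 = 9.4.
E[θ|data] = k·x_m/(k−1) = 9.4·2.6/8.4 = 2.9095.

2.9095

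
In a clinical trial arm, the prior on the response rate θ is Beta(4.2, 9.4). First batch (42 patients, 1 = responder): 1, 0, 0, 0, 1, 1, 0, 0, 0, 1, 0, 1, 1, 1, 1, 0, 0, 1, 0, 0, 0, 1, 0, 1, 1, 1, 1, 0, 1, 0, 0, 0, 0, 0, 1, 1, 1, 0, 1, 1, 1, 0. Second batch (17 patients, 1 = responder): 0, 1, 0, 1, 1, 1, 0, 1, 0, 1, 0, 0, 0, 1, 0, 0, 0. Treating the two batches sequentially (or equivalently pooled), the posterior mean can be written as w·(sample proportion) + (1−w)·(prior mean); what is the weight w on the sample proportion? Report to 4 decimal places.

0.8127

The Beta prior is conjugate to a Binomial/Bernoulli likelihood; the update adds successes to α and failures to β.
Total number of patients: n = 42 + 17 = 59.
Posterior mean = (α₀+k)/(α₀+β₀+n) = [n/(α₀+β₀+n)]·(k/n) + [(α₀+β₀)/(α₀+β₀+n)]·α₀/(α₀+β₀), so only n and the prior enter the weight.
The weight on the data is w = n/(α₀+β₀+n) = 59/(4.2+9.4+59) = 59/72.6 = 0.8127.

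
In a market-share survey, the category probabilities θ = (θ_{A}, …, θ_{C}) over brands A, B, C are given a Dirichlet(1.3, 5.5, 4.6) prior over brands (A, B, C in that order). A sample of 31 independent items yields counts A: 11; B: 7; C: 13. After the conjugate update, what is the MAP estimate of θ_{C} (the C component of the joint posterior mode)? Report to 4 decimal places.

The Dirichlet prior is conjugate to the Multinomial likelihood: each posterior αⱼ = prior αⱼ + observed count nⱼ.
Posterior concentration: (12.3, 12.5, 17.6), total = 42.4.
Joint mode component: (α_{C}−1)/(Σα−K) = 16.6/39.4 = 0.4213.

0.4213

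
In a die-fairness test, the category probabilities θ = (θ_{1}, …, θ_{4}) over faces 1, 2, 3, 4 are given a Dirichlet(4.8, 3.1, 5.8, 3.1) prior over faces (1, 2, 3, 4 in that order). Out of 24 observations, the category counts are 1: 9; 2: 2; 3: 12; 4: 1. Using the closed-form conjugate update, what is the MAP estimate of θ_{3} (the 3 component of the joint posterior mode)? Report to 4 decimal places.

0.4565

The Dirichlet prior is conjugate to the Multinomial likelihood: each posterior αⱼ = prior αⱼ + observed count nⱼ.
Posterior concentration: (13.8, 5.1, 17.8, 4.1), total = 40.8.
Joint mode component: (α_{3}−1)/(Σα−K) = 16.8/36.8 = 0.4565.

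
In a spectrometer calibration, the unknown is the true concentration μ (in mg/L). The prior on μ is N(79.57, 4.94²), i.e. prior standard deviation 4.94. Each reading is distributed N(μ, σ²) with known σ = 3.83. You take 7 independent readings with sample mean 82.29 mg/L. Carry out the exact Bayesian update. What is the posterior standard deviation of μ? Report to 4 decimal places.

1.3892

For Normal data with known variance σ², a Normal(μ₀, σ₀²) prior on μ is conjugate. Posterior precision = 1/σ₀² + n/σ²; posterior mean is the precision-weighted average of μ₀ and x̄.
σ₀² = 4.94² = 24.4036, σ² = 3.83² = 14.6689; σ² + n·σ₀² = 14.6689 + 7·24.4036 = 185.4941.
Posterior precision = 1/σ₀² + n/σ² = 1/24.4036 + 7/14.6689 = (σ² + n·σ₀²)/(σ₀²σ²) = 185.4941/(24.4036·14.6689); posterior variance σₙ² = σ₀²σ²/(σ² + n·σ₀²) = 24.4036·14.6689/185.4941 = 1.929840.
Posterior SD = √σₙ² = √(24.4036·14.6689/185.4941) = 1.3892.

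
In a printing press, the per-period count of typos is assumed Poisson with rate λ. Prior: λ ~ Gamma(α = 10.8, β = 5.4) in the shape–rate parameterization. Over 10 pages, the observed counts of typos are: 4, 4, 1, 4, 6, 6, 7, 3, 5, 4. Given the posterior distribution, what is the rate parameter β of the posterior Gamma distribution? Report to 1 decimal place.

15.4

With a Gamma(shape α, rate β) prior, the Poisson likelihood is conjugate: the posterior is Gamma(α + ΣXᵢ, β + n).
Sum of counts S = 44 over n = 10 pages.
Posterior: Gamma(α+S, β+n) = Gamma(10.8+44, 5.4+10) = Gamma(54.8, 15.4).
Posterior β = 15.4.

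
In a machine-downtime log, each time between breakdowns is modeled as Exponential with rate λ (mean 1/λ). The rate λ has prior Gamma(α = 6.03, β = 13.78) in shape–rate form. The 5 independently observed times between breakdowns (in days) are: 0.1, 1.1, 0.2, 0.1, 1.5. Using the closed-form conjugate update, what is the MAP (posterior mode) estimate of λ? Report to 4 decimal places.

0.5977

With a Gamma(shape α, rate β) prior on the exponential rate λ, the posterior after n observations with total T = Σxᵢ is Gamma(α+n, β+T).
Sum of observations T = 3.0 days; n = 5.
Posterior: Gamma(6.03+5, 13.78+3.0) = Gamma(11.03, 16.78).
Mode = (α−1)/β = 0.5977.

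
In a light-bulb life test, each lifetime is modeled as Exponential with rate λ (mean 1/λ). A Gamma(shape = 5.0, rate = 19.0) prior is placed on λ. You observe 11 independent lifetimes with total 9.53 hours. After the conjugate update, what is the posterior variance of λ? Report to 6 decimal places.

0.019657

With a Gamma(shape α, rate β) prior on the exponential rate λ, the posterior after n observations with total T = Σxᵢ is Gamma(α+n, β+T).
Posterior: Gamma(5.0+11, 19.0+9.53) = Gamma(16.0, 28.53).
Var = α/β² = 0.019657.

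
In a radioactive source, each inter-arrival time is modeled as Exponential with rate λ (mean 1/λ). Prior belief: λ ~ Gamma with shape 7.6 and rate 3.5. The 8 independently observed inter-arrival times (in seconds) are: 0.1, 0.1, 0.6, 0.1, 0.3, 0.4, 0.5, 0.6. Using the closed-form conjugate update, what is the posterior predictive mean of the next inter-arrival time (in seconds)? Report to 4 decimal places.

0.4247

With a Gamma(shape α, rate β) prior on the exponential rate λ, the posterior after n observations with total T = Σxᵢ is Gamma(α+n, β+T).
Sum of observations T = 2.7 seconds; n = 8.
Posterior: Gamma(7.6+8, 3.5+2.7) = Gamma(15.6, 6.2).
The predictive distribution for the next observation is Lomax; its mean is β/(α−1) = 6.2/14.6 = 0.4247.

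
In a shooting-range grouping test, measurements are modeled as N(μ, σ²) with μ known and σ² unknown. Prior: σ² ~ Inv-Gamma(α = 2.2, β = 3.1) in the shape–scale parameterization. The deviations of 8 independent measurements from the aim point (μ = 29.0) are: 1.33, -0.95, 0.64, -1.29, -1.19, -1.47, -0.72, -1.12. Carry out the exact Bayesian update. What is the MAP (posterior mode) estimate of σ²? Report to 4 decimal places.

1.1316

With known mean μ and an Inverse-Gamma(α, β) prior on σ², the Normal likelihood is conjugate: posterior is Inv-Gamma(α + n/2, β + Σ(xᵢ−μ)²/2).
Σ(xᵢ−μ)² = (1.33)² + (-0.95)² + (0.64)² + (-1.29)² + (-1.19)² + (-1.47)² + (-0.72)² + (-1.12)² = 10.0949.
Posterior: Inv-Gamma(2.2 + 8/2, 3.1 + 10.0949/2) = Inv-Gamma(6.20, 8.14745).
Mode = β/(α+1) = 8.14745/7.20 = 1.1316.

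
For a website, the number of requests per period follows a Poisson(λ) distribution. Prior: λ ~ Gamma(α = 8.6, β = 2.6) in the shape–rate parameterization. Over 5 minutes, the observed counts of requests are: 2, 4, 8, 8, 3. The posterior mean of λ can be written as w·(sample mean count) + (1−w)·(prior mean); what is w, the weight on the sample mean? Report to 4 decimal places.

With a Gamma(shape α, rate β) prior, the Poisson likelihood is conjugate: the posterior is Gamma(α + ΣXᵢ, β + n).
Posterior mean = (α₀+S)/(β₀+n) = [n/(β₀+n)]·(S/n) + [β₀/(β₀+n)]·(α₀/β₀), so only n and β₀ enter the weight.
Weight on data w = n/(β₀+n) = 5/(2.6+5) = 5/7.6 = 0.6579.

0.6579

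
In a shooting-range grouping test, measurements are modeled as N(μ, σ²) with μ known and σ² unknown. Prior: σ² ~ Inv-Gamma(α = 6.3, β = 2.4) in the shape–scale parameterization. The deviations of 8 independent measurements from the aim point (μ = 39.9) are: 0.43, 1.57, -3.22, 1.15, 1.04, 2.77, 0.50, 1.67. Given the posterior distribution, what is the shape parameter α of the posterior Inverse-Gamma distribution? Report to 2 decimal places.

10.30

With known mean μ and an Inverse-Gamma(α, β) prior on σ², the Normal likelihood is conjugate: posterior is Inv-Gamma(α + n/2, β + Σ(xᵢ−μ)²/2).
Σ(xᵢ−μ)² = (0.43)² + (1.57)² + (-3.22)² + (1.15)² + (1.04)² + (2.77)² + (0.50)² + (1.67)² = 26.1341.
Posterior: Inv-Gamma(6.3 + 8/2, 2.4 + 26.1341/2) = Inv-Gamma(10.30, 15.46705).
Posterior α = 10.30.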